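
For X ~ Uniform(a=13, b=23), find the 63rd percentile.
19.3000

We have X ~ Uniform(a=13, b=23).

We want to find x such that P(X ≤ x) = 0.63.

This is the 63rd percentile, which means 63% of values fall below this point.

Using the inverse CDF (quantile function):
x = F⁻¹(0.63) = 19.3000

Verification: P(X ≤ 19.3000) = 0.63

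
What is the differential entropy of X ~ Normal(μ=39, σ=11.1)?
3.8259 nats

We have X ~ Normal(μ=39, σ=11.1).

The differential entropy measures the uncertainty or information content of the distribution.

For a Normal distribution with μ=39, σ=11.1:
h(X) = 3.8259 nats

(In bits, this would be 5.5196 bits.)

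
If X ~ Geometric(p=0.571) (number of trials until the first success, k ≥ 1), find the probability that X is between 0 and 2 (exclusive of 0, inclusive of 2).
0.815959

We have X ~ Geometric(p=0.571) (number of trials until the first success, k ≥ 1).

To find P(0 < X ≤ 2), we use:
P(0 < X ≤ 2) = P(X ≤ 2) - P(X ≤ 0)
                 = F(2) - F(0)
                 = 0.815959 - 0.000000
                 = 0.815959

So there's approximately a 81.6% chance that X falls in this range.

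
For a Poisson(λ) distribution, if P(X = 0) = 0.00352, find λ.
λ = 5.6493

For a Poisson(λ) distribution, the PMF at 0 is:
P(X = 0) = λ^0 e^(-λ) / 0! = e^(-λ)

Given P(X = 0) = 0.00352:
e^(-λ) = 0.00352
-λ = ln(0.00352)
λ = -ln(0.00352) = 5.6493

Verification: e^(-5.6493) = 0.00352 ✓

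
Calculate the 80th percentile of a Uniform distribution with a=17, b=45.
39.4000

We have X ~ Uniform(a=17, b=45).

We want to find x such that P(X ≤ x) = 0.8.

This is the 80th percentile, which means 80% of values fall below this point.

Using the inverse CDF (quantile function):
x = F⁻¹(0.8) = 39.4000

Verification: P(X ≤ 39.4000) = 0.8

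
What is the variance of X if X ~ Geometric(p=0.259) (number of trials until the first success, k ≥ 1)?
11.0463

We have X ~ Geometric(p=0.259) (number of trials until the first success, k ≥ 1).

For a Geometric distribution with p=0.259 (number of trials until the first success, k ≥ 1):
Var(X) = 11.0463

The variance measures the spread of the distribution around the mean.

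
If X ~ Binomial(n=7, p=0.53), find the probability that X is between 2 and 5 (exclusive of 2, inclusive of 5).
0.734987

We have X ~ Binomial(n=7, p=0.53).

To find P(2 < X ≤ 5), we use:
P(2 < X ≤ 5) = P(X ≤ 5) - P(X ≤ 2)
                 = F(5) - F(2)
                 = 0.915332 - 0.180345
                 = 0.734987

So there's approximately a 73.5% chance that X falls in this range.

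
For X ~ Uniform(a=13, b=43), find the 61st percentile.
31.3000

We have X ~ Uniform(a=13, b=43).

We want to find x such that P(X ≤ x) = 0.61.

This is the 61st percentile, which means 61% of values fall below this point.

Using the inverse CDF (quantile function):
x = F⁻¹(0.61) = 31.3000

Verification: P(X ≤ 31.3000) = 0.61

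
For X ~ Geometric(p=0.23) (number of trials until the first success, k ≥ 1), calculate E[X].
4.3478

We have X ~ Geometric(p=0.23) (number of trials until the first success, k ≥ 1).

For a Geometric distribution with p=0.23 (number of trials until the first success, k ≥ 1):
E[X] = 4.3478

This is the expected (average) value of X.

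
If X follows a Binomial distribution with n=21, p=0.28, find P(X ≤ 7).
0.788346

We have X ~ Binomial(n=21, p=0.28).

The CDF gives us P(X ≤ k).

Using the CDF:
P(X ≤ 7) = 0.788346

This means there's approximately a 78.8% chance that X is at most 7.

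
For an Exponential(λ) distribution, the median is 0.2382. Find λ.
λ = 2.9099

For X ~ Exponential(λ), the CDF is F(x) = 1 - e^(-λx).
The median m satisfies F(m) = 0.5:
1 - e^(-λm) = 0.5
e^(-λm) = 0.5
λm = ln(2)
m = ln(2) / λ

Given m = 0.2382:
λ = ln(2) / 0.2382 = 0.693147 / 0.2382 = 2.9099

Verification: ln(2) / 2.9099 = 0.2382 ✓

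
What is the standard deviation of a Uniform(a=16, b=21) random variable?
1.4434

We have X ~ Uniform(a=16, b=21).

For a Uniform distribution with a=16, b=21:
σ = √Var(X) = 1.4434

The standard deviation is the square root of the variance.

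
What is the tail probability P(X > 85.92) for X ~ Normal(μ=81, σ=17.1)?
0.386781

We have X ~ Normal(μ=81, σ=17.1).

P(X > 85.92) = 1 - P(X ≤ 85.92)
                = 1 - F(85.92)
                = 1 - 0.613219
                = 0.386781

So there's approximately a 38.7% chance that X exceeds 85.92.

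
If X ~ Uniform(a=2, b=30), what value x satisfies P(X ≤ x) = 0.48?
15.4400

We have X ~ Uniform(a=2, b=30).

We want to find x such that P(X ≤ x) = 0.48.

This is the 48th percentile, which means 48% of values fall below this point.

Using the inverse CDF (quantile function):
x = F⁻¹(0.48) = 15.4400

Verification: P(X ≤ 15.4400) = 0.48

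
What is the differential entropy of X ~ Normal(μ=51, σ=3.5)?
2.6717 nats

We have X ~ Normal(μ=51, σ=3.5).

The differential entropy measures the uncertainty or information content of the distribution.

For a Normal distribution with μ=51, σ=3.5:
h(X) = 2.6717 nats

(In bits, this would be 3.8545 bits.)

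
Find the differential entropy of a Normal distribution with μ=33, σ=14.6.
4.1000 nats

We have X ~ Normal(μ=33, σ=14.6).

The differential entropy measures the uncertainty or information content of the distribution.

For a Normal distribution with μ=33, σ=14.6:
h(X) = 4.1000 nats

(In bits, this would be 5.9150 bits.)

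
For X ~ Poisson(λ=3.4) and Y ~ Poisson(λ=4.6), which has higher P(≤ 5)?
X has higher probability (P(X ≤ 5) = 0.8705 > P(Y ≤ 5) = 0.6858)

Compute P(≤ 5) for each distribution:

X ~ Poisson(λ=3.4):
P(X ≤ 5) = 0.8705

Y ~ Poisson(λ=4.6):
P(Y ≤ 5) = 0.6858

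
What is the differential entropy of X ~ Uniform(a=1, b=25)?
3.1781 nats

We have X ~ Uniform(a=1, b=25).

The differential entropy measures the uncertainty or information content of the distribution.

For a Uniform distribution with a=1, b=25:
h(X) = 3.1781 nats

(In bits, this would be 4.5850 bits.)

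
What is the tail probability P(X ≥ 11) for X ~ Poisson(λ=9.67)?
0.375750

We have X ~ Poisson(λ=9.67).

For discrete distributions, P(X ≥ 11) = 1 - P(X ≤ 10).

P(X ≤ 10) = 0.624250
P(X ≥ 11) = 1 - 0.624250 = 0.375750

So there's approximately a 37.6% chance that X is at least 11.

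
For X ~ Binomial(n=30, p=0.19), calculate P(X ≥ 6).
0.517435

We have X ~ Binomial(n=30, p=0.19).

For discrete distributions, P(X ≥ 6) = 1 - P(X ≤ 5).

P(X ≤ 5) = 0.482565
P(X ≥ 6) = 1 - 0.482565 = 0.517435

So there's approximately a 51.7% chance that X is at least 6.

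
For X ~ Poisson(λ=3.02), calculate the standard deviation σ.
1.7378

We have X ~ Poisson(λ=3.02).

For a Poisson distribution with λ=3.02:
σ = √Var(X) = 1.7378

The standard deviation is the square root of the variance.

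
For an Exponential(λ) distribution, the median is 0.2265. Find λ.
λ = 3.0603

For X ~ Exponential(λ), the CDF is F(x) = 1 - e^(-λx).
The median m satisfies F(m) = 0.5:
1 - e^(-λm) = 0.5
e^(-λm) = 0.5
λm = ln(2)
m = ln(2) / λ

Given m = 0.2265:
λ = ln(2) / 0.2265 = 0.693147 / 0.2265 = 3.0603

Verification: ln(2) / 3.0603 = 0.2265 ✓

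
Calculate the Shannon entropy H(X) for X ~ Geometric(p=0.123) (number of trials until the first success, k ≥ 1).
3.0314 nats

We have X ~ Geometric(p=0.123) (number of trials until the first success, k ≥ 1).

The Shannon entropy measures the uncertainty or information content of the distribution.

For a Geometric distribution with p=0.123 (number of trials until the first success, k ≥ 1):
H(X) = 3.0314 nats

(In bits, this would be 4.3734 bits.)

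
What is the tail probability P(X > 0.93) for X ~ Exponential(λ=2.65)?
0.085051

We have X ~ Exponential(λ=2.65).

P(X > 0.93) = 1 - P(X ≤ 0.93)
                = 1 - F(0.93)
                = 1 - 0.914949
                = 0.085051

So there's approximately a 8.5% chance that X exceeds 0.93.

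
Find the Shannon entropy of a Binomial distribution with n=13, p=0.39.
1.9812 nats

We have X ~ Binomial(n=13, p=0.39).

The Shannon entropy measures the uncertainty or information content of the distribution.

For a Binomial distribution with n=13, p=0.39:
H(X) = 1.9812 nats

(In bits, this would be 2.8583 bits.)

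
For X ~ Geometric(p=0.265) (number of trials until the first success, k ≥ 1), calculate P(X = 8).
0.030708

We have X ~ Geometric(p=0.265) (number of trials until the first success, k ≥ 1).

For a Geometric distribution, the PMF gives us the probability of each outcome.

Using the PMF formula:
P(X = 8) = 0.030708

Rounded to 4 decimal places: 0.0307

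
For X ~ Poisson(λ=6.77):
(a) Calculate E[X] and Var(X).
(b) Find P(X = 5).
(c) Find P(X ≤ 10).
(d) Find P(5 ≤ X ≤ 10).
(a) E[X] = 6.7700, Var(X) = 6.7700
(b) P(X = 5) = 0.136016
(c) P(X ≤ 10) = 0.916999
(d) P(5 ≤ X ≤ 10) = 0.721973

We have X ~ Poisson(λ=6.77).

(a) Moments:
E[X] = 6.7700
Var(X) = 6.7700
σ = √Var(X) = 2.6019

(b) Point probability using PMF:
P(X = 5) = 0.136016

(c) Cumulative probability using CDF:
P(X ≤ 10) = F(10) = 0.916999

(d) Range probability:
P(5 ≤ X ≤ 10) = P(X ≤ 10) - P(X ≤ 4)
                   = F(10) - F(4)
                   = 0.916999 - 0.195026
                   = 0.721973

This means approximately 72.2% of outcomes fall in the interval [5, 10].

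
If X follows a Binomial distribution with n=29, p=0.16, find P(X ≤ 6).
0.829494

We have X ~ Binomial(n=29, p=0.16).

The CDF gives us P(X ≤ k).

Using the CDF:
P(X ≤ 6) = 0.829494

This means there's approximately a 82.9% chance that X is at most 6.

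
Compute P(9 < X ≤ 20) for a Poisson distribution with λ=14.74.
0.848703

We have X ~ Poisson(λ=14.74).

To find P(9 < X ≤ 20), we use:
P(9 < X ≤ 20) = P(X ≤ 20) - P(X ≤ 9)
                 = F(20) - F(9)
                 = 0.927432 - 0.078729
                 = 0.848703

So there's approximately a 84.9% chance that X falls in this range.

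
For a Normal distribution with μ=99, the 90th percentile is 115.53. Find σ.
σ = 12.8984

For X ~ Normal(μ, σ), the p-th percentile satisfies x = μ + z_p × σ,
where z_p = Φ⁻¹(p) is the standard normal quantile.

Step 1: z_{0.9} = Φ⁻¹(0.9) = 1.2816

Step 2: Solve for σ:
115.53 = 99 + 1.2816 × σ
σ = (115.53 - 99) / 1.2816
σ = 16.53 / 1.2816
σ = 12.8984

Verification: μ + z × σ = 99 + 1.2816 × 12.8984 = 115.53 ✓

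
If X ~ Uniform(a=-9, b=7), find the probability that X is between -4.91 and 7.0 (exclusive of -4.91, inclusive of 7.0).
0.744375

We have X ~ Uniform(a=-9, b=7).

To find P(-4.91 < X ≤ 7.0), we use:
P(-4.91 < X ≤ 7.0) = P(X ≤ 7.0) - P(X ≤ -4.91)
                 = F(7.0) - F(-4.91)
                 = 1.000000 - 0.255625
                 = 0.744375

So there's approximately a 74.4% chance that X falls in this range.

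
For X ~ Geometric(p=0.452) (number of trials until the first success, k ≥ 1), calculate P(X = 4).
0.074384

We have X ~ Geometric(p=0.452) (number of trials until the first success, k ≥ 1).

For a Geometric distribution, the PMF gives us the probability of each outcome.

Using the PMF formula:
P(X = 4) = 0.074384

Rounded to 4 decimal places: 0.0744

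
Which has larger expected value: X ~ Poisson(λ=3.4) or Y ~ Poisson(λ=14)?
Y has larger mean (14.0000 > 3.4000)

Compute the expected value for each distribution:

X ~ Poisson(λ=3.4):
E[X] = 3.4000

Y ~ Poisson(λ=14):
E[Y] = 14.0000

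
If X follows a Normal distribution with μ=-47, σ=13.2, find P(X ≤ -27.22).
0.932996

We have X ~ Normal(μ=-47, σ=13.2).

The CDF gives us P(X ≤ k).

Using the CDF:
P(X ≤ -27.22) = 0.932996

This means there's approximately a 93.3% chance that X is at most -27.22.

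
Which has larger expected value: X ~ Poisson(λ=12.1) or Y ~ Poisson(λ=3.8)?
X has larger mean (12.1000 > 3.8000)

Compute the expected value for each distribution:

X ~ Poisson(λ=12.1):
E[X] = 12.1000

Y ~ Poisson(λ=3.8):
E[Y] = 3.8000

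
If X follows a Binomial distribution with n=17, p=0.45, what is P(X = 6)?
0.143168

We have X ~ Binomial(n=17, p=0.45).

For a Binomial distribution, the PMF gives us the probability of each outcome.

Using the PMF formula:
P(X = 6) = 0.143168

Rounded to 4 decimal places: 0.1432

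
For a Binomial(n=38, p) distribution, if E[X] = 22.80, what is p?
p = 0.6

For a Binomial(n, p) distribution:
E[X] = n × p

Given n = 38 and E[X] = 22.80:
22.80 = 38 × p
p = 22.80 / 38 = 0.6

Verification: Binomial(38, 0.6) has E[X] = 22.80 ✓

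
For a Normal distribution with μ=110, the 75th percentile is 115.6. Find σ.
σ = 8.3026

For X ~ Normal(μ, σ), the p-th percentile satisfies x = μ + z_p × σ,
where z_p = Φ⁻¹(p) is the standard normal quantile.

Step 1: z_{0.75} = Φ⁻¹(0.75) = 0.6745

Step 2: Solve for σ:
115.6 = 110 + 0.6745 × σ
σ = (115.6 - 110) / 0.6745
σ = 5.60 / 0.6745
σ = 8.3026

Verification: μ + z × σ = 110 + 0.6745 × 8.3026 = 115.60 ✓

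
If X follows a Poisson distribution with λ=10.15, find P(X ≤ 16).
0.969555

We have X ~ Poisson(λ=10.15).

The CDF gives us P(X ≤ k).

Using the CDF:
P(X ≤ 16) = 0.969555

This means there's approximately a 97.0% chance that X is at most 16.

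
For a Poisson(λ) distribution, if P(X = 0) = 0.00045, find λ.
λ = 7.7063

For a Poisson(λ) distribution, the PMF at 0 is:
P(X = 0) = λ^0 e^(-λ) / 0! = e^(-λ)

Given P(X = 0) = 0.00045:
e^(-λ) = 0.00045
-λ = ln(0.00045)
λ = -ln(0.00045) = 7.7063

Verification: e^(-7.7063) = 0.00045 ✓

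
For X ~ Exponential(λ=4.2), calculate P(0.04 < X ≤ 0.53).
0.737394

We have X ~ Exponential(λ=4.2).

To find P(0.04 < X ≤ 0.53), we use:
P(0.04 < X ≤ 0.53) = P(X ≤ 0.53) - P(X ≤ 0.04)
                 = F(0.53) - F(0.04)
                 = 0.892041 - 0.154646
                 = 0.737394

So there's approximately a 73.7% chance that X falls in this range.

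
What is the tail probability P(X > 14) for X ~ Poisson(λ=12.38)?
0.263391

We have X ~ Poisson(λ=12.38).

P(X > 14) = 1 - P(X ≤ 14)
                = 1 - F(14)
                = 1 - 0.736609
                = 0.263391

So there's approximately a 26.3% chance that X exceeds 14.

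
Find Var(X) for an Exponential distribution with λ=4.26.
0.0551

We have X ~ Exponential(λ=4.26).

For an Exponential distribution with λ=4.26:
Var(X) = 0.0551

The variance measures the spread of the distribution around the mean.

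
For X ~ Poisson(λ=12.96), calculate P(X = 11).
0.102104

We have X ~ Poisson(λ=12.96).

For a Poisson distribution, the PMF gives us the probability of each outcome.

Using the PMF formula:
P(X = 11) = 0.102104

Rounded to 4 decimal places: 0.1021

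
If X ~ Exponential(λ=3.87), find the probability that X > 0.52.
0.133667

We have X ~ Exponential(λ=3.87).

P(X > 0.52) = 1 - P(X ≤ 0.52)
                = 1 - F(0.52)
                = 1 - 0.866333
                = 0.133667

So there's approximately a 13.4% chance that X exceeds 0.52.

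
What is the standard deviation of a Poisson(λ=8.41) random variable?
2.9000

We have X ~ Poisson(λ=8.41).

For a Poisson distribution with λ=8.41:
σ = √Var(X) = 2.9000

The standard deviation is the square root of the variance.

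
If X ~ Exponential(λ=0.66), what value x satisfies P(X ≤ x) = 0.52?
1.1121

We have X ~ Exponential(λ=0.66).

We want to find x such that P(X ≤ x) = 0.52.

This is the 52nd percentile, which means 52% of values fall below this point.

Using the inverse CDF (quantile function):
x = F⁻¹(0.52) = 1.1121

Verification: P(X ≤ 1.1121) = 0.52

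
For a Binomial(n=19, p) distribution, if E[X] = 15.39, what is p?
p = 0.81

For a Binomial(n, p) distribution:
E[X] = n × p

Given n = 19 and E[X] = 15.39:
15.39 = 19 × p
p = 15.39 / 19 = 0.81

Verification: Binomial(19, 0.81) has E[X] = 15.39 ✓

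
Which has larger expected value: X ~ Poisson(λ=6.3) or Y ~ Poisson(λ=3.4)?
X has larger mean (6.3000 > 3.4000)

Compute the expected value for each distribution:

X ~ Poisson(λ=6.3):
E[X] = 6.3000

Y ~ Poisson(λ=3.4):
E[Y] = 3.4000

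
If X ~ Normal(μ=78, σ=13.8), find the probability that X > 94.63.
0.114088

We have X ~ Normal(μ=78, σ=13.8).

P(X > 94.63) = 1 - P(X ≤ 94.63)
                = 1 - F(94.63)
                = 1 - 0.885912
                = 0.114088

So there's approximately a 11.4% chance that X exceeds 94.63.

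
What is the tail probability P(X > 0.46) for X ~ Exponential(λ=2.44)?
0.325498

We have X ~ Exponential(λ=2.44).

P(X > 0.46) = 1 - P(X ≤ 0.46)
                = 1 - F(0.46)
                = 1 - 0.674502
                = 0.325498

So there's approximately a 32.5% chance that X exceeds 0.46.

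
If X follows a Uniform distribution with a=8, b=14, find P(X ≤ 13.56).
0.926667

We have X ~ Uniform(a=8, b=14).

The CDF gives us P(X ≤ k).

Using the CDF:
P(X ≤ 13.56) = 0.926667

This means there's approximately a 92.7% chance that X is at most 13.56.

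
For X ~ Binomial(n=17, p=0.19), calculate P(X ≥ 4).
0.409060

We have X ~ Binomial(n=17, p=0.19).

For discrete distributions, P(X ≥ 4) = 1 - P(X ≤ 3).

P(X ≤ 3) = 0.590940
P(X ≥ 4) = 1 - 0.590940 = 0.409060

So there's approximately a 40.9% chance that X is at least 4.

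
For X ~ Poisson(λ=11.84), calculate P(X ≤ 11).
0.480013

We have X ~ Poisson(λ=11.84).

The CDF gives us P(X ≤ k).

Using the CDF:
P(X ≤ 11) = 0.480013

This means there's approximately a 48.0% chance that X is at most 11.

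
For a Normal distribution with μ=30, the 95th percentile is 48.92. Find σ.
σ = 11.5025

For X ~ Normal(μ, σ), the p-th percentile satisfies x = μ + z_p × σ,
where z_p = Φ⁻¹(p) is the standard normal quantile.

Step 1: z_{0.95} = Φ⁻¹(0.95) = 1.6449

Step 2: Solve for σ:
48.92 = 30 + 1.6449 × σ
σ = (48.92 - 30) / 1.6449
σ = 18.92 / 1.6449
σ = 11.5025

Verification: μ + z × σ = 30 + 1.6449 × 11.5025 = 48.92 ✓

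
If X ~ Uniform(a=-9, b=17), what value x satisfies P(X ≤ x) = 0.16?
-4.8400

We have X ~ Uniform(a=-9, b=17).

We want to find x such that P(X ≤ x) = 0.16.

This is the 16th percentile, which means 16% of values fall below this point.

Using the inverse CDF (quantile function):
x = F⁻¹(0.16) = -4.8400

Verification: P(X ≤ -4.8400) = 0.16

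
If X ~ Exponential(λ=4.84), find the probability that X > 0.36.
0.175100

We have X ~ Exponential(λ=4.84).

P(X > 0.36) = 1 - P(X ≤ 0.36)
                = 1 - F(0.36)
                = 1 - 0.824900
                = 0.175100

So there's approximately a 17.5% chance that X exceeds 0.36.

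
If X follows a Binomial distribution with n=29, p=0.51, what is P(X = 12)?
0.086958

We have X ~ Binomial(n=29, p=0.51).

For a Binomial distribution, the PMF gives us the probability of each outcome.

Using the PMF formula:
P(X = 12) = 0.086958

Rounded to 4 decimal places: 0.0870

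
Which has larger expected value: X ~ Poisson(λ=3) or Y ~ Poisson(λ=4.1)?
Y has larger mean (4.1000 > 3.0000)

Compute the expected value for each distribution:

X ~ Poisson(λ=3):
E[X] = 3.0000

Y ~ Poisson(λ=4.1):
E[Y] = 4.1000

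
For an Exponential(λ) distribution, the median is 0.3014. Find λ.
λ = 2.2998

For X ~ Exponential(λ), the CDF is F(x) = 1 - e^(-λx).
The median m satisfies F(m) = 0.5:
1 - e^(-λm) = 0.5
e^(-λm) = 0.5
λm = ln(2)
m = ln(2) / λ

Given m = 0.3014:
λ = ln(2) / 0.3014 = 0.693147 / 0.3014 = 2.2998

Verification: ln(2) / 2.2998 = 0.3014 ✓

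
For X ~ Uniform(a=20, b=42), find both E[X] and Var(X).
E[X] = 31.0000, Var(X) = 40.3333

We have X ~ Uniform(a=20, b=42).

For a Uniform distribution with a=20, b=42:

Expected value:
E[X] = 31.0000

Variance:
Var(X) = 40.3333

Standard deviation:
σ = √Var(X) = 6.3509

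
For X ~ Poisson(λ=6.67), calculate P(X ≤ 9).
0.862324

We have X ~ Poisson(λ=6.67).

The CDF gives us P(X ≤ k).

Using the CDF:
P(X ≤ 9) = 0.862324

This means there's approximately a 86.2% chance that X is at most 9.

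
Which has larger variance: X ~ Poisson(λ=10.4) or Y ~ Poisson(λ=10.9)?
Y has larger variance (10.9000 > 10.4000)

Compute the variance for each distribution:

X ~ Poisson(λ=10.4):
Var(X) = 10.4000

Y ~ Poisson(λ=10.9):
Var(Y) = 10.9000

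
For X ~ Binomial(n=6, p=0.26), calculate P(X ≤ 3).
0.956880

We have X ~ Binomial(n=6, p=0.26).

The CDF gives us P(X ≤ k).

Using the CDF:
P(X ≤ 3) = 0.956880

This means there's approximately a 95.7% chance that X is at most 3.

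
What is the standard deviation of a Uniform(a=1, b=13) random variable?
3.4641

We have X ~ Uniform(a=1, b=13).

For a Uniform distribution with a=1, b=13:
σ = √Var(X) = 3.4641

The standard deviation is the square root of the variance.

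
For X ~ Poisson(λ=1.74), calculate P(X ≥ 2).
0.519074

We have X ~ Poisson(λ=1.74).

For discrete distributions, P(X ≥ 2) = 1 - P(X ≤ 1).

P(X ≤ 1) = 0.480926
P(X ≥ 2) = 1 - 0.480926 = 0.519074

So there's approximately a 51.9% chance that X is at least 2.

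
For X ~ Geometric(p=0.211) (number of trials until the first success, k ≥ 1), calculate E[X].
4.7393

We have X ~ Geometric(p=0.211) (number of trials until the first success, k ≥ 1).

For a Geometric distribution with p=0.211 (number of trials until the first success, k ≥ 1):
E[X] = 4.7393

This is the expected (average) value of X.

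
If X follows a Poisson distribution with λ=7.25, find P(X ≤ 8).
0.695964

We have X ~ Poisson(λ=7.25).

The CDF gives us P(X ≤ k).

Using the CDF:
P(X ≤ 8) = 0.695964

This means there's approximately a 69.6% chance that X is at most 8.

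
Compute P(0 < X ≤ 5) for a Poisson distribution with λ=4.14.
0.746962

We have X ~ Poisson(λ=4.14).

To find P(0 < X ≤ 5), we use:
P(0 < X ≤ 5) = P(X ≤ 5) - P(X ≤ 0)
                 = F(5) - F(0)
                 = 0.762884 - 0.015923
                 = 0.746962

So there's approximately a 74.7% chance that X falls in this range.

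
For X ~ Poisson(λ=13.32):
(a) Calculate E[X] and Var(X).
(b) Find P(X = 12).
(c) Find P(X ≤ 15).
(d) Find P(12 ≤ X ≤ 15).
(a) E[X] = 13.3200, Var(X) = 13.3200
(b) P(X = 12) = 0.106884
(c) P(X ≤ 15) = 0.734630
(d) P(12 ≤ X ≤ 15) = 0.413119

We have X ~ Poisson(λ=13.32).

(a) Moments:
E[X] = 13.3200
Var(X) = 13.3200
σ = √Var(X) = 3.6497

(b) Point probability using PMF:
P(X = 12) = 0.106884

(c) Cumulative probability using CDF:
P(X ≤ 15) = F(15) = 0.734630

(d) Range probability:
P(12 ≤ X ≤ 15) = P(X ≤ 15) - P(X ≤ 11)
                   = F(15) - F(11)
                   = 0.734630 - 0.321511
                   = 0.413119

This means approximately 41.3% of outcomes fall in the interval [12, 15].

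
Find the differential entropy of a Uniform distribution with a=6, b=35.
3.3673 nats

We have X ~ Uniform(a=6, b=35).

The differential entropy measures the uncertainty or information content of the distribution.

For a Uniform distribution with a=6, b=35:
h(X) = 3.3673 nats

(In bits, this would be 4.8580 bits.)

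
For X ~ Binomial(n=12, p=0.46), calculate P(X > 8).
0.041465

We have X ~ Binomial(n=12, p=0.46).

P(X > 8) = 1 - P(X ≤ 8)
                = 1 - F(8)
                = 1 - 0.958535
                = 0.041465

So there's approximately a 4.1% chance that X exceeds 8.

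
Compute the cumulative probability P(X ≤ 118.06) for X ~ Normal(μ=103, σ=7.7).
0.974758

We have X ~ Normal(μ=103, σ=7.7).

The CDF gives us P(X ≤ k).

Using the CDF:
P(X ≤ 118.06) = 0.974758

This means there's approximately a 97.5% chance that X is at most 118.06.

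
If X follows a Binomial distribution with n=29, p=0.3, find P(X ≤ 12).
0.934778

We have X ~ Binomial(n=29, p=0.3).

The CDF gives us P(X ≤ k).

Using the CDF:
P(X ≤ 12) = 0.934778

This means there's approximately a 93.5% chance that X is at most 12.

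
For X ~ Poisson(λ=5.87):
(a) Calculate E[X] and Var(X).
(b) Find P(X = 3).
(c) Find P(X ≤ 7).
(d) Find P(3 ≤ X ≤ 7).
(a) E[X] = 5.8700, Var(X) = 5.8700
(b) P(X = 3) = 0.095160
(c) P(X ≤ 7) = 0.761676
(d) P(3 ≤ X ≤ 7) = 0.693649

We have X ~ Poisson(λ=5.87).

(a) Moments:
E[X] = 5.8700
Var(X) = 5.8700
σ = √Var(X) = 2.4228

(b) Point probability using PMF:
P(X = 3) = 0.095160

(c) Cumulative probability using CDF:
P(X ≤ 7) = F(7) = 0.761676

(d) Range probability:
P(3 ≤ X ≤ 7) = P(X ≤ 7) - P(X ≤ 2)
                   = F(7) - F(2)
                   = 0.761676 - 0.068027
                   = 0.693649

This means approximately 69.4% of outcomes fall in the interval [3, 7].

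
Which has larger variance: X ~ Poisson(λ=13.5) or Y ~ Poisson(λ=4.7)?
X has larger variance (13.5000 > 4.7000)

Compute the variance for each distribution:

X ~ Poisson(λ=13.5):
Var(X) = 13.5000

Y ~ Poisson(λ=4.7):
Var(Y) = 4.7000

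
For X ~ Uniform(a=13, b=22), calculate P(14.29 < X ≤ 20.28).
0.665556

We have X ~ Uniform(a=13, b=22).

To find P(14.29 < X ≤ 20.28), we use:
P(14.29 < X ≤ 20.28) = P(X ≤ 20.28) - P(X ≤ 14.29)
                 = F(20.28) - F(14.29)
                 = 0.808889 - 0.143333
                 = 0.665556

So there's approximately a 66.6% chance that X falls in this range.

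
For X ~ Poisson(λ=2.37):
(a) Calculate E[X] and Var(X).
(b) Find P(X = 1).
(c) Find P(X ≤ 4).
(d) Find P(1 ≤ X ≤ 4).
(a) E[X] = 2.3700, Var(X) = 2.3700
(b) P(X = 1) = 0.221549
(c) P(X ≤ 4) = 0.907856
(d) P(1 ≤ X ≤ 4) = 0.814375

We have X ~ Poisson(λ=2.37).

(a) Moments:
E[X] = 2.3700
Var(X) = 2.3700
σ = √Var(X) = 1.5395

(b) Point probability using PMF:
P(X = 1) = 0.221549

(c) Cumulative probability using CDF:
P(X ≤ 4) = F(4) = 0.907856

(d) Range probability:
P(1 ≤ X ≤ 4) = P(X ≤ 4) - P(X ≤ 0)
                   = F(4) - F(0)
                   = 0.907856 - 0.093481
                   = 0.814375

This means approximately 81.4% of outcomes fall in the interval [1, 4].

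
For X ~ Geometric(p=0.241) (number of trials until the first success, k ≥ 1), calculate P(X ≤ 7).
0.854892

We have X ~ Geometric(p=0.241) (number of trials until the first success, k ≥ 1).

The CDF gives us P(X ≤ k).

Using the CDF:
P(X ≤ 7) = 0.854892

This means there's approximately a 85.5% chance that X is at most 7.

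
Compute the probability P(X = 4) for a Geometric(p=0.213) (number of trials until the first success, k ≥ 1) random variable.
0.103825

We have X ~ Geometric(p=0.213) (number of trials until the first success, k ≥ 1).

For a Geometric distribution, the PMF gives us the probability of each outcome.

Using the PMF formula:
P(X = 4) = 0.103825

Rounded to 4 decimal places: 0.1038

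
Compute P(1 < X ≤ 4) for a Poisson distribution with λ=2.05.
0.550082

We have X ~ Poisson(λ=2.05).

To find P(1 < X ≤ 4), we use:
P(1 < X ≤ 4) = P(X ≤ 4) - P(X ≤ 1)
                 = F(4) - F(1)
                 = 0.942723 - 0.392641
                 = 0.550082

So there's approximately a 55.0% chance that X falls in this range.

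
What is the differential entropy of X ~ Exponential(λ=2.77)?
-0.0188 nats

We have X ~ Exponential(λ=2.77).

The differential entropy measures the uncertainty or information content of the distribution.

For an Exponential distribution with λ=2.77:
h(X) = -0.0188 nats

(In bits, this would be -0.0272 bits.)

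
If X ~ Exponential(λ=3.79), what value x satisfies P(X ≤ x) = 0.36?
0.1178

We have X ~ Exponential(λ=3.79).

We want to find x such that P(X ≤ x) = 0.36.

This is the 36th percentile, which means 36% of values fall below this point.

Using the inverse CDF (quantile function):
x = F⁻¹(0.36) = 0.1178

Verification: P(X ≤ 0.1178) = 0.36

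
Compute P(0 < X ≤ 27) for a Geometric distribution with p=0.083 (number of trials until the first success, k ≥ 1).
0.903623

We have X ~ Geometric(p=0.083) (number of trials until the first success, k ≥ 1).

To find P(0 < X ≤ 27), we use:
P(0 < X ≤ 27) = P(X ≤ 27) - P(X ≤ 0)
                 = F(27) - F(0)
                 = 0.903623 - 0.000000
                 = 0.903623

So there's approximately a 90.4% chance that X falls in this range.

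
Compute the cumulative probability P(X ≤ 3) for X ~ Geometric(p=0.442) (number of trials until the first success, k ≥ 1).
0.826259

We have X ~ Geometric(p=0.442) (number of trials until the first success, k ≥ 1).

The CDF gives us P(X ≤ k).

Using the CDF:
P(X ≤ 3) = 0.826259

This means there's approximately a 82.6% chance that X is at most 3.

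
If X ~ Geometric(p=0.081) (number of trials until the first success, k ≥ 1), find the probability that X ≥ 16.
0.281665

We have X ~ Geometric(p=0.081) (number of trials until the first success, k ≥ 1).

For discrete distributions, P(X ≥ 16) = 1 - P(X ≤ 15).

P(X ≤ 15) = 0.718335
P(X ≥ 16) = 1 - 0.718335 = 0.281665

So there's approximately a 28.2% chance that X is at least 16.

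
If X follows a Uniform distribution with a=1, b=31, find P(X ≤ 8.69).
0.256333

We have X ~ Uniform(a=1, b=31).

The CDF gives us P(X ≤ k).

Using the CDF:
P(X ≤ 8.69) = 0.256333

This means there's approximately a 25.6% chance that X is at most 8.69.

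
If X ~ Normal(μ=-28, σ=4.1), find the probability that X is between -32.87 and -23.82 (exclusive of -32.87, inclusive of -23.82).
0.728565

We have X ~ Normal(μ=-28, σ=4.1).

To find P(-32.87 < X ≤ -23.82), we use:
P(-32.87 < X ≤ -23.82) = P(X ≤ -23.82) - P(X ≤ -32.87)
                 = F(-23.82) - F(-32.87)
                 = 0.846020 - 0.117455
                 = 0.728565

So there's approximately a 72.9% chance that X falls in this range.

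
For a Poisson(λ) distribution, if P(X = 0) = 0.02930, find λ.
λ = 3.5302

For a Poisson(λ) distribution, the PMF at 0 is:
P(X = 0) = λ^0 e^(-λ) / 0! = e^(-λ)

Given P(X = 0) = 0.02930:
e^(-λ) = 0.02930
-λ = ln(0.02930)
λ = -ln(0.02930) = 3.5302

Verification: e^(-3.5302) = 0.02930 ✓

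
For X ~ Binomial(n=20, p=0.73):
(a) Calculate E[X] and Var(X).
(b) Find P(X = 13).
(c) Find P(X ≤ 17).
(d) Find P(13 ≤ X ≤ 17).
(a) E[X] = 14.6000, Var(X) = 3.9420
(b) P(X = 13) = 0.135568
(c) P(X ≤ 17) = 0.936485
(d) P(13 ≤ X ≤ 17) = 0.791031

We have X ~ Binomial(n=20, p=0.73).

(a) Moments:
E[X] = 14.6000
Var(X) = 3.9420
σ = √Var(X) = 1.9854

(b) Point probability using PMF:
P(X = 13) = 0.135568

(c) Cumulative probability using CDF:
P(X ≤ 17) = F(17) = 0.936485

(d) Range probability:
P(13 ≤ X ≤ 17) = P(X ≤ 17) - P(X ≤ 12)
                   = F(17) - F(12)
                   = 0.936485 - 0.145454
                   = 0.791031

This means approximately 79.1% of outcomes fall in the interval [13, 17].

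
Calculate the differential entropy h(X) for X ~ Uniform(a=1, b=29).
3.3322 nats

We have X ~ Uniform(a=1, b=29).

The differential entropy measures the uncertainty or information content of the distribution.

For a Uniform distribution with a=1, b=29:
h(X) = 3.3322 nats

(In bits, this would be 4.8074 bits.)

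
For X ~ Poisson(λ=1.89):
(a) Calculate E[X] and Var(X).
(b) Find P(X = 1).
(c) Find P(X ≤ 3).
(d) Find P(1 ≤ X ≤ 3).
(a) E[X] = 1.8900, Var(X) = 1.8900
(b) P(X = 1) = 0.285526
(c) P(X ≤ 3) = 0.876407
(d) P(1 ≤ X ≤ 3) = 0.725335

We have X ~ Poisson(λ=1.89).

(a) Moments:
E[X] = 1.8900
Var(X) = 1.8900
σ = √Var(X) = 1.3748

(b) Point probability using PMF:
P(X = 1) = 0.285526

(c) Cumulative probability using CDF:
P(X ≤ 3) = F(3) = 0.876407

(d) Range probability:
P(1 ≤ X ≤ 3) = P(X ≤ 3) - P(X ≤ 0)
                   = F(3) - F(0)
                   = 0.876407 - 0.151072
                   = 0.725335

This means approximately 72.5% of outcomes fall in the interval [1, 3].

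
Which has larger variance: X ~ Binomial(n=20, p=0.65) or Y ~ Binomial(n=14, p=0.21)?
X has larger variance (4.5500 > 2.3226)

Compute the variance for each distribution:

X ~ Binomial(n=20, p=0.65):
Var(X) = 4.5500

Y ~ Binomial(n=14, p=0.21):
Var(Y) = 2.3226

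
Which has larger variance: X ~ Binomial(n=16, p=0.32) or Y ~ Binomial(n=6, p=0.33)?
X has larger variance (3.4816 > 1.3266)

Compute the variance for each distribution:

X ~ Binomial(n=16, p=0.32):
Var(X) = 3.4816

Y ~ Binomial(n=6, p=0.33):
Var(Y) = 1.3266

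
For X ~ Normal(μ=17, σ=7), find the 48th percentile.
16.6489

We have X ~ Normal(μ=17, σ=7).

We want to find x such that P(X ≤ x) = 0.48.

This is the 48th percentile, which means 48% of values fall below this point.

Using the inverse CDF (quantile function):
x = F⁻¹(0.48) = 16.6489

Verification: P(X ≤ 16.6489) = 0.48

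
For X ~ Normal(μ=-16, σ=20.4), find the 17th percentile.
-35.4650

We have X ~ Normal(μ=-16, σ=20.4).

We want to find x such that P(X ≤ x) = 0.17.

This is the 17th percentile, which means 17% of values fall below this point.

Using the inverse CDF (quantile function):
x = F⁻¹(0.17) = -35.4650

Verification: P(X ≤ -35.4650) = 0.17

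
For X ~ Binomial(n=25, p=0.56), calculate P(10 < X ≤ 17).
0.842951

We have X ~ Binomial(n=25, p=0.56).

To find P(10 < X ≤ 17), we use:
P(10 < X ≤ 17) = P(X ≤ 17) - P(X ≤ 10)
                 = F(17) - F(10)
                 = 0.922694 - 0.079743
                 = 0.842951

So there's approximately a 84.3% chance that X falls in this range.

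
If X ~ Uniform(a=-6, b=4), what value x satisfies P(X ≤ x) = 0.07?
-5.3000

We have X ~ Uniform(a=-6, b=4).

We want to find x such that P(X ≤ x) = 0.07.

This is the 7th percentile, which means 7% of values fall below this point.

Using the inverse CDF (quantile function):
x = F⁻¹(0.07) = -5.3000

Verification: P(X ≤ -5.3000) = 0.07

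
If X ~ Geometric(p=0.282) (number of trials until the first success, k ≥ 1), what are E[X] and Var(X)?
E[X] = 3.5461, Var(X) = 9.0287

We have X ~ Geometric(p=0.282) (number of trials until the first success, k ≥ 1).

For a Geometric distribution with p=0.282 (number of trials until the first success, k ≥ 1):

Expected value:
E[X] = 3.5461

Variance:
Var(X) = 9.0287

Standard deviation:
σ = √Var(X) = 3.0048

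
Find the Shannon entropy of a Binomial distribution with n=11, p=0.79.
1.6944 nats

We have X ~ Binomial(n=11, p=0.79).

The Shannon entropy measures the uncertainty or information content of the distribution.

For a Binomial distribution with n=11, p=0.79:
H(X) = 1.6944 nats

(In bits, this would be 2.4445 bits.)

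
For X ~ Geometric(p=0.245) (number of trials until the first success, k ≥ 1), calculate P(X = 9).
0.025867

We have X ~ Geometric(p=0.245) (number of trials until the first success, k ≥ 1).

For a Geometric distribution, the PMF gives us the probability of each outcome.

Using the PMF formula:
P(X = 9) = 0.025867

Rounded to 4 decimal places: 0.0259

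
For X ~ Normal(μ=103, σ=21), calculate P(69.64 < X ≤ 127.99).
0.826898

We have X ~ Normal(μ=103, σ=21).

To find P(69.64 < X ≤ 127.99), we use:
P(69.64 < X ≤ 127.99) = P(X ≤ 127.99) - P(X ≤ 69.64)
                 = F(127.99) - F(69.64)
                 = 0.882977 - 0.056079
                 = 0.826898

So there's approximately a 82.7% chance that X falls in this range.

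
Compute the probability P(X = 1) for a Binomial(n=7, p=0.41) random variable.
0.121058

We have X ~ Binomial(n=7, p=0.41).

For a Binomial distribution, the PMF gives us the probability of each outcome.

Using the PMF formula:
P(X = 1) = 0.121058

Rounded to 4 decimal places: 0.1211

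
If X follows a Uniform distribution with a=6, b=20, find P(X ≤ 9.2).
0.228571

We have X ~ Uniform(a=6, b=20).

The CDF gives us P(X ≤ k).

Using the CDF:
P(X ≤ 9.2) = 0.228571

This means there's approximately a 22.9% chance that X is at most 9.2.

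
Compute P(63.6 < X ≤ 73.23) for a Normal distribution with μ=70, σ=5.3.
0.615271

We have X ~ Normal(μ=70, σ=5.3).

To find P(63.6 < X ≤ 73.23), we use:
P(63.6 < X ≤ 73.23) = P(X ≤ 73.23) - P(X ≤ 63.6)
                 = F(73.23) - F(63.6)
                 = 0.728882 - 0.113611
                 = 0.615271

So there's approximately a 61.5% chance that X falls in this range.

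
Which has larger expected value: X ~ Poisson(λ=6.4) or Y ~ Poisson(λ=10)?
Y has larger mean (10.0000 > 6.4000)

Compute the expected value for each distribution:

X ~ Poisson(λ=6.4):
E[X] = 6.4000

Y ~ Poisson(λ=10):
E[Y] = 10.0000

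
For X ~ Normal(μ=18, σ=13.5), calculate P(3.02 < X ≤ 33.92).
0.747273

We have X ~ Normal(μ=18, σ=13.5).

To find P(3.02 < X ≤ 33.92), we use:
P(3.02 < X ≤ 33.92) = P(X ≤ 33.92) - P(X ≤ 3.02)
                 = F(33.92) - F(3.02)
                 = 0.880853 - 0.133579
                 = 0.747273

So there's approximately a 74.7% chance that X falls in this range.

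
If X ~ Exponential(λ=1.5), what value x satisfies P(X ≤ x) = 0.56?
0.5473

We have X ~ Exponential(λ=1.5).

We want to find x such that P(X ≤ x) = 0.56.

This is the 56th percentile, which means 56% of values fall below this point.

Using the inverse CDF (quantile function):
x = F⁻¹(0.56) = 0.5473

Verification: P(X ≤ 0.5473) = 0.56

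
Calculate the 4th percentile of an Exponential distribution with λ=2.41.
0.0169

We have X ~ Exponential(λ=2.41).

We want to find x such that P(X ≤ x) = 0.04.

This is the 4th percentile, which means 4% of values fall below this point.

Using the inverse CDF (quantile function):
x = F⁻¹(0.04) = 0.0169

Verification: P(X ≤ 0.0169) = 0.04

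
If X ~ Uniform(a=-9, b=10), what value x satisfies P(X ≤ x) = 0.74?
5.0600

We have X ~ Uniform(a=-9, b=10).

We want to find x such that P(X ≤ x) = 0.74.

This is the 74th percentile, which means 74% of values fall below this point.

Using the inverse CDF (quantile function):
x = F⁻¹(0.74) = 5.0600

Verification: P(X ≤ 5.0600) = 0.74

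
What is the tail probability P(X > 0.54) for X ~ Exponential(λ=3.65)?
0.139317

We have X ~ Exponential(λ=3.65).

P(X > 0.54) = 1 - P(X ≤ 0.54)
                = 1 - F(0.54)
                = 1 - 0.860683
                = 0.139317

So there's approximately a 13.9% chance that X exceeds 0.54.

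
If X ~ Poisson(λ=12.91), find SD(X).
3.5930

We have X ~ Poisson(λ=12.91).

For a Poisson distribution with λ=12.91:
σ = √Var(X) = 3.5930

The standard deviation is the square root of the variance.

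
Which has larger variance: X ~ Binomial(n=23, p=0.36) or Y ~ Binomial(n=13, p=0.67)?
X has larger variance (5.2992 > 2.8743)

Compute the variance for each distribution:

X ~ Binomial(n=23, p=0.36):
Var(X) = 5.2992

Y ~ Binomial(n=13, p=0.67):
Var(Y) = 2.8743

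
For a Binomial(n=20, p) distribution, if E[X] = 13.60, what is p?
p = 0.68

For a Binomial(n, p) distribution:
E[X] = n × p

Given n = 20 and E[X] = 13.60:
13.60 = 20 × p
p = 13.60 / 20 = 0.68

Verification: Binomial(20, 0.68) has E[X] = 13.60 ✓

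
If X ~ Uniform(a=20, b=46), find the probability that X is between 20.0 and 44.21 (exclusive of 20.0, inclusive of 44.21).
0.931154

We have X ~ Uniform(a=20, b=46).

To find P(20.0 < X ≤ 44.21), we use:
P(20.0 < X ≤ 44.21) = P(X ≤ 44.21) - P(X ≤ 20.0)
                 = F(44.21) - F(20.0)
                 = 0.931154 - 0.000000
                 = 0.931154

So there's approximately a 93.1% chance that X falls in this range.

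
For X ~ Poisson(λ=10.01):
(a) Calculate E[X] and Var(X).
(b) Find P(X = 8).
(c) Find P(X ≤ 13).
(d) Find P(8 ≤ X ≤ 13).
(a) E[X] = 10.0100, Var(X) = 10.0100
(b) P(X = 8) = 0.112374
(c) P(X ≤ 13) = 0.863734
(d) P(8 ≤ X ≤ 13) = 0.644413

We have X ~ Poisson(λ=10.01).

(a) Moments:
E[X] = 10.0100
Var(X) = 10.0100
σ = √Var(X) = 3.1639

(b) Point probability using PMF:
P(X = 8) = 0.112374

(c) Cumulative probability using CDF:
P(X ≤ 13) = F(13) = 0.863734

(d) Range probability:
P(8 ≤ X ≤ 13) = P(X ≤ 13) - P(X ≤ 7)
                   = F(13) - F(7)
                   = 0.863734 - 0.219321
                   = 0.644413

This means approximately 64.4% of outcomes fall in the interval [8, 13].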